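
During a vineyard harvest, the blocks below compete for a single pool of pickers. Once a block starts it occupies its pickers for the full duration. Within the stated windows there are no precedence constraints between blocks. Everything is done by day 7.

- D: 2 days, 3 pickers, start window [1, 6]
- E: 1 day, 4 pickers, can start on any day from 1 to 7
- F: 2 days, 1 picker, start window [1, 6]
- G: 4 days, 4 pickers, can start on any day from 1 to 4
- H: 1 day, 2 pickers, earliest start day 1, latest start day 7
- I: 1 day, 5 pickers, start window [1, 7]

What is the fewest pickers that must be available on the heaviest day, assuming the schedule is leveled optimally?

7

Early-start (D@1, E@1, F@1, G@1, H@1, I@1) gives peak 19: d1:19  d2:8  d3:4  d4:4  d5:0  d6:0  d7:0.
Shift F→2, G→3, H→2, I→7.
Schedule D@1, E@1, F@2, G@3, H@2, I@7: d1:7  d2:6  d3:5  d4:4  d5:4  d6:4  d7:5 — peak 7.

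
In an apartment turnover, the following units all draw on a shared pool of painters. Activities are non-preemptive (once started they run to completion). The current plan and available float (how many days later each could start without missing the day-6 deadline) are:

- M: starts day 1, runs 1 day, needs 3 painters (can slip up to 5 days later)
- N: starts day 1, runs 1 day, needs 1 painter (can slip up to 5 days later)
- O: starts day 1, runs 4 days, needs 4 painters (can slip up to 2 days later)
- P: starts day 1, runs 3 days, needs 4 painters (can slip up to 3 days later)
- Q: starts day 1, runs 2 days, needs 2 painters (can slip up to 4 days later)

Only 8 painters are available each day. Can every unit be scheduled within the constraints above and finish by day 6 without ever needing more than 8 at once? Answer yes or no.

yes

Schedule M@1, N@1, O@1, P@2, Q@5: d1:8  d2:8  d3:8  d4:8  d5:2  d6:2 — peak 8 ≤ 8.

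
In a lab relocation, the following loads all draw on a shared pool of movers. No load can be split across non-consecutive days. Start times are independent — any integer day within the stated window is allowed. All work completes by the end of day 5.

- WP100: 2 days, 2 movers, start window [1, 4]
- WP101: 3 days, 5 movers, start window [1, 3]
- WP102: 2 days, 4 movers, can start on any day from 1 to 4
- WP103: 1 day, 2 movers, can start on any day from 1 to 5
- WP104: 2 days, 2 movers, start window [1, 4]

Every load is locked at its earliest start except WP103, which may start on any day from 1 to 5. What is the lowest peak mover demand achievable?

13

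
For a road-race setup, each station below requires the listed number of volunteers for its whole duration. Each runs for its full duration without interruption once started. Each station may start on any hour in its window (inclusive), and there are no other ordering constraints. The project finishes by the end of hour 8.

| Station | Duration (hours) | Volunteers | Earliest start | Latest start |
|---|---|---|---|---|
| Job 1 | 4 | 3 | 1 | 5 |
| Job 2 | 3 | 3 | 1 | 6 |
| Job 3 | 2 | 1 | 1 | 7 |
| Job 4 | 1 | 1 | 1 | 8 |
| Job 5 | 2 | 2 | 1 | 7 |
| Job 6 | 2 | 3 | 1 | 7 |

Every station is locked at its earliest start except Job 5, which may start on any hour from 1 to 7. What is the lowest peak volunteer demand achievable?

11

Job 5@1: h1:13  h2:12  h3:6  h4:3  h5:0  h6:0  h7:0  h8:0 → peak 13
Job 5@2: h1:11  h2:12  h3:8  h4:3  h5:0  h6:0  h7:0  h8:0 → peak 12
Job 5@3: h1:11  h2:10  h3:8  h4:5  h5:0  h6:0  h7:0  h8:0 → peak 11
Job 5@4: h1:11  h2:10  h3:6  h4:5  h5:2  h6:0  h7:0  h8:0 → peak 11
Job 5@5: h1:11  h2:10  h3:6  h4:3  h5:2  h6:2  h7:0  h8:0 → peak 11
Job 5@6: h1:11  h2:10  h3:6  h4:3  h5:0  h6:2  h7:2  h8:0 → peak 11
Job 5@7: h1:11  h2:10  h3:6  h4:3  h5:0  h6:0  h7:2  h8:2 → peak 11
Best is Job 5@3, peak 11.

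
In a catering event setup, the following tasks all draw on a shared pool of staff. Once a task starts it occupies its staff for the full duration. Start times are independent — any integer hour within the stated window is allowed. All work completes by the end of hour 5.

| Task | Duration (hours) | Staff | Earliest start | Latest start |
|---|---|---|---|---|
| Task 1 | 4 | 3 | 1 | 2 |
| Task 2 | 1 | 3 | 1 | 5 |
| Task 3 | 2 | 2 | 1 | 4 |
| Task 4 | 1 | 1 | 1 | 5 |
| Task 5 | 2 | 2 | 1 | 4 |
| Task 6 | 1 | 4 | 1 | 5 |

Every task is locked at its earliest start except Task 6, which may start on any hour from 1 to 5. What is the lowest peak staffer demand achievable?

11

Task 6@1: h1:15  h2:7  h3:3  h4:3  h5:0 → peak 15
Task 6@2: h1:11  h2:11  h3:3  h4:3  h5:0 → peak 11
Task 6@3: h1:11  h2:7  h3:7  h4:3  h5:0 → peak 11
Task 6@4: h1:11  h2:7  h3:3  h4:7  h5:0 → peak 11
Task 6@5: h1:11  h2:7  h3:3  h4:3  h5:4 → peak 11
Best is Task 6@2, peak 11.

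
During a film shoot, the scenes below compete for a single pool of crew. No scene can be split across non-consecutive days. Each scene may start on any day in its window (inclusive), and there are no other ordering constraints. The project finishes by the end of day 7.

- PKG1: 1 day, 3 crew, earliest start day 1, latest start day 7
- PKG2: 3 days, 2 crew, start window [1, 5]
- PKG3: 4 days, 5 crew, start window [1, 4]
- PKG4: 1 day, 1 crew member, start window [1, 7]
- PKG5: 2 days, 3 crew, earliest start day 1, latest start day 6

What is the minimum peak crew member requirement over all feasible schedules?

6

Early-start (PKG1@1, PKG2@1, PKG3@1, PKG4@1, PKG5@1) gives peak 14: d1:14  d2:10  d3:7  d4:5  d5:0  d6:0  d7:0.
Shift PKG3→4, PKG5→2.
Schedule PKG1@1, PKG2@1, PKG3@4, PKG4@1, PKG5@2: d1:6  d2:5  d3:5  d4:5  d5:5  d6:5  d7:5 — peak 6.
Total crew member-days = 36 over 7 days ⇒ peak ≥ ⌈36/7⌉ = 6, so 6 is optimal.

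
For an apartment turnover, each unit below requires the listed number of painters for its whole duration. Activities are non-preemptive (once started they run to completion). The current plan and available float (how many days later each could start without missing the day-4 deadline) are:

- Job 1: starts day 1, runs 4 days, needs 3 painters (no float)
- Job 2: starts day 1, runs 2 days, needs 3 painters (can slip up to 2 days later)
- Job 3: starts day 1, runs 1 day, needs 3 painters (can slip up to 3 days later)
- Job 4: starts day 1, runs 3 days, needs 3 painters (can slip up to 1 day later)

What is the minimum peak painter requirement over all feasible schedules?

9

Early-start (Job 1@1, Job 2@1, Job 3@1, Job 4@1) gives peak 12: d1:12  d2:9  d3:6  d4:3.
Shift Job 4→2.
Schedule Job 1@1, Job 2@1, Job 3@1, Job 4@2: d1:9  d2:9  d3:6  d4:6 — peak 9.
No arrangement of the 24 feasible schedules does better.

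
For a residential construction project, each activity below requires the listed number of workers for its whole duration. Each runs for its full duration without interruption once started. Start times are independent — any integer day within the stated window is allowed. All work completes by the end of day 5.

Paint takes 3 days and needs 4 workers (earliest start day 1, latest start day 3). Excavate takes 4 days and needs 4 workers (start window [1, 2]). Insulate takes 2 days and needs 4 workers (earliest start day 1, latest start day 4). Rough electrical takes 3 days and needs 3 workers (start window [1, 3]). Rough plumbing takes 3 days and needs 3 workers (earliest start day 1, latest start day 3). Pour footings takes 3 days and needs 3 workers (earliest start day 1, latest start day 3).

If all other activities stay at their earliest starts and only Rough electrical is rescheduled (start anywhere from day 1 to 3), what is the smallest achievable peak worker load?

18

Rough electrical@1: d1:21  d2:21  d3:17  d4:4  d5:0 → peak 21
Rough electrical@2: d1:18  d2:21  d3:17  d4:7  d5:0 → peak 21
Rough electrical@3: d1:18  d2:18  d3:17  d4:7  d5:3 → peak 18
Best is Rough electrical@3, peak 18.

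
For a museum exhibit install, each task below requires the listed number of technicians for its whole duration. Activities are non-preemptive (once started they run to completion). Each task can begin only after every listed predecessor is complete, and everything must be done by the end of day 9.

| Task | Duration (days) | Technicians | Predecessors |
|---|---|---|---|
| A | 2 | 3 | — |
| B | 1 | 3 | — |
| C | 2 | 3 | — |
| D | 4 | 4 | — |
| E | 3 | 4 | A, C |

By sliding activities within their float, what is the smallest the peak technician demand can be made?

7

Early-start (A@1, B@1, C@1, D@1, E@3) gives peak 13: d1:13  d2:10  d3:8  d4:8  d5:4  d6:0  d7:0  d8:0  d9:0.
Shift C→2, D→3, E→7.
Schedule A@1, B@1, C@2, D@3, E@7: d1:6  d2:6  d3:7  d4:4  d5:4  d6:4  d7:4  d8:4  d9:4 — peak 7.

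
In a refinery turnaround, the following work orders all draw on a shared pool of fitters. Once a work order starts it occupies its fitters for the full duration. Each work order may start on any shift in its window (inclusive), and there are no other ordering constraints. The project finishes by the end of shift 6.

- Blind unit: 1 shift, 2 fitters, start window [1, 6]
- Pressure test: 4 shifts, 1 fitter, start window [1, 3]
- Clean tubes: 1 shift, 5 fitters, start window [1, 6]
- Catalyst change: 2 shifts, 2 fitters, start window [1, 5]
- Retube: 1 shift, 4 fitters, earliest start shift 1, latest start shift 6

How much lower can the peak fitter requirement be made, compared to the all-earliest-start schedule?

9

Early-start peak: s1:14  s2:3  s3:1  s4:1  s5:0  s6:0 ⇒ 14.
Leveled (Blind unit@1, Pressure test@1, Clean tubes@5, Catalyst change@1, Retube@3): s1:5  s2:3  s3:5  s4:1  s5:5  s6:0 ⇒ 5.
Reduction 14 − 5 = 9.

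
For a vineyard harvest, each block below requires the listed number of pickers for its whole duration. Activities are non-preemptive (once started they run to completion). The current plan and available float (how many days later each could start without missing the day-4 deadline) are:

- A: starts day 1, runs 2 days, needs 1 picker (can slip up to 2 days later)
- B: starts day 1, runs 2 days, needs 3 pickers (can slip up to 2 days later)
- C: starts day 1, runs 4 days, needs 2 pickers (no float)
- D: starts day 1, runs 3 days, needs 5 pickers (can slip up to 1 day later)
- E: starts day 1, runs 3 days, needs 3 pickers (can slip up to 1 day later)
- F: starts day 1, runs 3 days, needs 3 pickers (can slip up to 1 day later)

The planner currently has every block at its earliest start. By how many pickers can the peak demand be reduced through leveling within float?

Early-start peak: d1:17  d2:17  d3:13  d4:2 ⇒ 17.
Leveled (A@1, B@3, C@1, D@1, E@1, F@1): d1:14  d2:14  d3:16  d4:5 ⇒ 16.
Reduction 17 − 16 = 1.

1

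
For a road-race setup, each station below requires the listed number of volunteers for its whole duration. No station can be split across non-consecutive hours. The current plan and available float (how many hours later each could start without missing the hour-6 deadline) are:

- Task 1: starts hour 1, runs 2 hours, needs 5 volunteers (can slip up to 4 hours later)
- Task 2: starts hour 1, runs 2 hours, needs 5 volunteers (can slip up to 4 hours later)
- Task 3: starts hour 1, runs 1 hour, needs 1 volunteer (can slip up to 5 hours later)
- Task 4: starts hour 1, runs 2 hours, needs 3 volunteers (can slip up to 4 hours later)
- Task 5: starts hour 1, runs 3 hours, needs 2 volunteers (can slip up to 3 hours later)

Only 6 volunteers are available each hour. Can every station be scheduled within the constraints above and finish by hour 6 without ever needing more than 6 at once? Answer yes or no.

The minimum achievable peak is 7; 6 < 7, so no feasible schedule stays within the cap.

no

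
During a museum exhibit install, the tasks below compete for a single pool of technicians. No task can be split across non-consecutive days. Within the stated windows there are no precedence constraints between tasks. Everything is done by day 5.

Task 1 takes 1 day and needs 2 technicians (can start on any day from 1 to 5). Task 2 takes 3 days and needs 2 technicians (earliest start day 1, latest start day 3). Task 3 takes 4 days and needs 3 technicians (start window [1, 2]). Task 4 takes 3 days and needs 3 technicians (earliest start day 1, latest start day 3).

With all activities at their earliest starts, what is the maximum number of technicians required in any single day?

10

Early-start schedule: Task 1@1, Task 2@1, Task 3@1, Task 4@1.
Load per day: day 1: 10, day 2: 8, day 3: 8, day 4: 3, day 5: 0.
Peak is 10.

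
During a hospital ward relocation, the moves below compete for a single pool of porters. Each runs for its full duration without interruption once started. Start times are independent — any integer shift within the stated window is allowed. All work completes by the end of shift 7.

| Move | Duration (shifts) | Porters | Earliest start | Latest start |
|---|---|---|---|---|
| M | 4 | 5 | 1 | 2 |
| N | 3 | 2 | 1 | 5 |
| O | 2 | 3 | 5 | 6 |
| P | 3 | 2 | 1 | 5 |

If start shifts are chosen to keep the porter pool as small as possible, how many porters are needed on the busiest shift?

7

Early-start (M@1, N@1, O@5, P@1) gives peak 9: s1:9  s2:9  s3:9  s4:5  s5:3  s6:3  s7:0.
Shift P→4.
Schedule M@1, N@1, O@5, P@4: s1:7  s2:7  s3:7  s4:7  s5:5  s6:5  s7:0 — peak 7.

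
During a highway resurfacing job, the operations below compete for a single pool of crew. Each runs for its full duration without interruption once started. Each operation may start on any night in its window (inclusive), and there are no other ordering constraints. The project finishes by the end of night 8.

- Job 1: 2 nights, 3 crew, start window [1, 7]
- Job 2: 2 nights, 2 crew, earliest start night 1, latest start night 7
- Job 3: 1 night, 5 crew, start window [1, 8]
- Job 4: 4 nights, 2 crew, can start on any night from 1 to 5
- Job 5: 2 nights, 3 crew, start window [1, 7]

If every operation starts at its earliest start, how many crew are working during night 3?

2

At early start, night 3 has: Job 4.
Demand: 2 = 2.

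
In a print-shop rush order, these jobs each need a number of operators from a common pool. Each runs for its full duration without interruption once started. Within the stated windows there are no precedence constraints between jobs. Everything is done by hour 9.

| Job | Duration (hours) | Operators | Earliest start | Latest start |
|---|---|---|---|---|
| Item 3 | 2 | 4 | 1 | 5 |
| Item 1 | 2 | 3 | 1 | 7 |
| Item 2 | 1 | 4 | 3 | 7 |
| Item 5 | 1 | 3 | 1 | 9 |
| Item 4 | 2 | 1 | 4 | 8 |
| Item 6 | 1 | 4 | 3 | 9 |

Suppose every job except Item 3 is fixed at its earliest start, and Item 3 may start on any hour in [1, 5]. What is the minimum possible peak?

Item 3@1: h1:10  h2:7  h3:8  h4:1  h5:1  h6:0  h7:0  h8:0  h9:0 → peak 10
Item 3@2: h1:6  h2:7  h3:12  h4:1  h5:1  h6:0  h7:0  h8:0  h9:0 → peak 12
Item 3@3: h1:6  h2:3  h3:12  h4:5  h5:1  h6:0  h7:0  h8:0  h9:0 → peak 12
Item 3@4: h1:6  h2:3  h3:8  h4:5  h5:5  h6:0  h7:0  h8:0  h9:0 → peak 8
Item 3@5: h1:6  h2:3  h3:8  h4:1  h5:5  h6:4  h7:0  h8:0  h9:0 → peak 8
Best is Item 3@4, peak 8.

8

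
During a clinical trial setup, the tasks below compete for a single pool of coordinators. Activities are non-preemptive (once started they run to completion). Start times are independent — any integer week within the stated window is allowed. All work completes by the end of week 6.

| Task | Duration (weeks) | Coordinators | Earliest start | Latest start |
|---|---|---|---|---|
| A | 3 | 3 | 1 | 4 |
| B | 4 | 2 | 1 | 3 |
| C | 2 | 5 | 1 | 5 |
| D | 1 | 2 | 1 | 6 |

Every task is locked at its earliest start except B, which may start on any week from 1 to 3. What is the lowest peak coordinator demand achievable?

B@1: w1:12  w2:10  w3:5  w4:2  w5:0  w6:0 → peak 12
B@2: w1:10  w2:10  w3:5  w4:2  w5:2  w6:0 → peak 10
B@3: w1:10  w2:8  w3:5  w4:2  w5:2  w6:2 → peak 10
Best is B@2, peak 10.

10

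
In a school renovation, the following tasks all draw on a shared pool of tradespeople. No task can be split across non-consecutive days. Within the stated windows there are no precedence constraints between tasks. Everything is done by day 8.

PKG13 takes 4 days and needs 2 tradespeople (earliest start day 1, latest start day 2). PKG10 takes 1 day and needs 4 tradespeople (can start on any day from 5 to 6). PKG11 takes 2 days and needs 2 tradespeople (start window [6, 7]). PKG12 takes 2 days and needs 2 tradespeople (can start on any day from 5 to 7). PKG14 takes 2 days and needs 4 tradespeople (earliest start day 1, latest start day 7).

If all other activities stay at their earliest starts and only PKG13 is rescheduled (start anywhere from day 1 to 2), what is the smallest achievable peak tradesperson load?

6

PKG13@1: d1:6  d2:6  d3:2  d4:2  d5:6  d6:4  d7:2  d8:0 → peak 6
PKG13@2: d1:4  d2:6  d3:2  d4:2  d5:8  d6:4  d7:2  d8:0 → peak 8
Best is PKG13@1, peak 6.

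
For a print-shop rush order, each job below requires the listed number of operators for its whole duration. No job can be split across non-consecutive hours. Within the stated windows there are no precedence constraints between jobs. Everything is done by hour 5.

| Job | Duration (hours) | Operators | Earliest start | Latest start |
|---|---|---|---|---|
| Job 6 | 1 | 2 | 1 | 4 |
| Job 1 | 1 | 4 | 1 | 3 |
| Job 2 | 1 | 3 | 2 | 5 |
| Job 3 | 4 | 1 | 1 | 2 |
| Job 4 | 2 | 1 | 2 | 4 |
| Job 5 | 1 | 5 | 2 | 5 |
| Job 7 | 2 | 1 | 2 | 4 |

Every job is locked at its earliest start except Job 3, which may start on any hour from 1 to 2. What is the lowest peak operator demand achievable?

Job 3@1: h1:7  h2:11  h3:3  h4:1  h5:0 → peak 11
Job 3@2: h1:6  h2:11  h3:3  h4:1  h5:1 → peak 11
Best is Job 3@1, peak 11.

11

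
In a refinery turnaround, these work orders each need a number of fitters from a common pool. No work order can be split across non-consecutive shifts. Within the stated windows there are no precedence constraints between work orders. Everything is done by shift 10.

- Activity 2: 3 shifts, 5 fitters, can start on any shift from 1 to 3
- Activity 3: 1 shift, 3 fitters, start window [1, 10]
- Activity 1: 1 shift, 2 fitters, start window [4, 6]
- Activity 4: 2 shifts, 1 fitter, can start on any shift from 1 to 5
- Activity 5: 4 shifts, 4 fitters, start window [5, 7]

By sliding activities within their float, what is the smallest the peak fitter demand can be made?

Early-start (Activity 2@1, Activity 3@1, Activity 1@4, Activity 4@1, Activity 5@5) gives peak 9: s1:9  s2:6  s3:5  s4:2  s5:4  s6:4  s7:4  s8:4  s9:0  s10:0.
Shift Activity 3→4, Activity 4→5.
Schedule Activity 2@1, Activity 3@4, Activity 1@4, Activity 4@5, Activity 5@5: s1:5  s2:5  s3:5  s4:5  s5:5  s6:5  s7:4  s8:4  s9:0  s10:0 — peak 5.

5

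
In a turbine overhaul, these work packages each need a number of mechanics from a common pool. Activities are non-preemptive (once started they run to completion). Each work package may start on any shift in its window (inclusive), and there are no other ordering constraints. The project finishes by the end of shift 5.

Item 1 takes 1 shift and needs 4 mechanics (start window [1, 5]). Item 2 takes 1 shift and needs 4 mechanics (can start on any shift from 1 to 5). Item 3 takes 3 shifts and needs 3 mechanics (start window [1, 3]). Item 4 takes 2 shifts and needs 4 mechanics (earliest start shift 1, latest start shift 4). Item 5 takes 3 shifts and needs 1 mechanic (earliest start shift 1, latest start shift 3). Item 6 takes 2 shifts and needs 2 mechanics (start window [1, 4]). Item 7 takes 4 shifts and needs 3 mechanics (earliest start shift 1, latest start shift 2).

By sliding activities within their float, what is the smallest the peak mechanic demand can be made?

10

Early-start (Item 1@1, Item 2@1, Item 3@1, Item 4@1, Item 5@1, Item 6@1, Item 7@1) gives peak 21: s1:21  s2:13  s3:7  s4:3  s5:0.
Shift Item 3→2, Item 4→4, Item 6→2, Item 7→2.
Schedule Item 1@1, Item 2@1, Item 3@2, Item 4@4, Item 5@1, Item 6@2, Item 7@2: s1:9  s2:9  s3:9  s4:10  s5:7 — peak 10.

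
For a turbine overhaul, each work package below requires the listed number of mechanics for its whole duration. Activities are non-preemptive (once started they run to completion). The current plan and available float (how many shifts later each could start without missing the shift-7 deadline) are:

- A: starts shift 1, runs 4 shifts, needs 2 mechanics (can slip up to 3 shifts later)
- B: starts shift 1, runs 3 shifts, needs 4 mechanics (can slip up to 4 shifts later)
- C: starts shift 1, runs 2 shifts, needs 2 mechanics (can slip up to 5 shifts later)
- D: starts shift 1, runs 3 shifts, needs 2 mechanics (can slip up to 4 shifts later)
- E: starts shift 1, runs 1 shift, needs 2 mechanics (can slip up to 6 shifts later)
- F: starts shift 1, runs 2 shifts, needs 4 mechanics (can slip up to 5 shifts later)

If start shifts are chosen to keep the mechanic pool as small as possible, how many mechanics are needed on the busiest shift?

6

Early-start (A@1, B@1, C@1, D@1, E@1, F@1) gives peak 16: s1:16  s2:14  s3:8  s4:2  s5:0  s6:0  s7:0.
Shift C→4, D→4, E→5, F→6.
Schedule A@1, B@1, C@4, D@4, E@5, F@6: s1:6  s2:6  s3:6  s4:6  s5:6  s6:6  s7:4 — peak 6.
Total mechanic-shifts = 40 over 7 shifts ⇒ peak ≥ ⌈40/7⌉ = 6, so 6 is optimal.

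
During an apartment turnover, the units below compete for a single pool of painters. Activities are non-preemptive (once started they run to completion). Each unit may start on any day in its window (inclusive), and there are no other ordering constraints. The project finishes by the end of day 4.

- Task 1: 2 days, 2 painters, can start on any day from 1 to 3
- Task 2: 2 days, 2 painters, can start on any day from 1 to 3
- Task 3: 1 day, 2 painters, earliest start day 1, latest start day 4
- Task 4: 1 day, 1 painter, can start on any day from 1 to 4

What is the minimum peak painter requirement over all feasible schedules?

4

Early-start (Task 1@1, Task 2@1, Task 3@1, Task 4@1) gives peak 7: d1:7  d2:4  d3:0  d4:0.
Shift Task 3→3, Task 4→3.
Schedule Task 1@1, Task 2@1, Task 3@3, Task 4@3: d1:4  d2:4  d3:3  d4:0 — peak 4.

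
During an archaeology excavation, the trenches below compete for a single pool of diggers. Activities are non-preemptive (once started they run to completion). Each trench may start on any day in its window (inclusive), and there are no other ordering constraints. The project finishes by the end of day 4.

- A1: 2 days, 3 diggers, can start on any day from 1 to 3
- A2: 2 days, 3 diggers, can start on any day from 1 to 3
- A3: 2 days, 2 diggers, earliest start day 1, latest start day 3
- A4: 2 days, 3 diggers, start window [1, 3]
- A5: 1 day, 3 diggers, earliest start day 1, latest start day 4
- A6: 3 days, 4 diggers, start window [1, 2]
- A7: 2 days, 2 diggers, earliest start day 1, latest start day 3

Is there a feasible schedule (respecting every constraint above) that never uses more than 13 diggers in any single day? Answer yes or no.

Schedule A1@1, A2@1, A3@3, A4@3, A5@1, A6@2, A7@3: d1:9  d2:10  d3:11  d4:11 — peak 11 ≤ 13.

yes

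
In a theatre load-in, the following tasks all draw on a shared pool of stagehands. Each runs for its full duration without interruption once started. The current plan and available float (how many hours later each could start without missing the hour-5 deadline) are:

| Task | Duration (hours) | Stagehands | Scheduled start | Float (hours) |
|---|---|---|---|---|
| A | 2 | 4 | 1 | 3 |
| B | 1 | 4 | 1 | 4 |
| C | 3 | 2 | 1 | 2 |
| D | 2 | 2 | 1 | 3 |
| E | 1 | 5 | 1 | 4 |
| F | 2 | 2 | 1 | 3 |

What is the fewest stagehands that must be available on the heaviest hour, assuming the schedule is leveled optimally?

Early-start (A@1, B@1, C@1, D@1, E@1, F@1) gives peak 19: h1:19  h2:10  h3:2  h4:0  h5:0.
Shift C→2, D→2, E→5, F→3.
Schedule A@1, B@1, C@2, D@2, E@5, F@3: h1:8  h2:8  h3:6  h4:4  h5:5 — peak 8.

8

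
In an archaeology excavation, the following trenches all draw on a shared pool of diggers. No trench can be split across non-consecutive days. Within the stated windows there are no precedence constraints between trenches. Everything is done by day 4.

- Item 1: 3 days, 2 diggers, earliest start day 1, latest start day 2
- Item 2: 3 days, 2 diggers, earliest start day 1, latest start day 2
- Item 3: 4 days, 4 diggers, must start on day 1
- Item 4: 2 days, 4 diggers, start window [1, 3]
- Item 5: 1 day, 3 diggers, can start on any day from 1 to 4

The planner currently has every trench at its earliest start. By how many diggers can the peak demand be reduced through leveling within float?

Early-start peak: d1:15  d2:12  d3:8  d4:4 ⇒ 15.
Leveled (Item 1@1, Item 2@1, Item 3@1, Item 4@1, Item 5@3): d1:12  d2:12  d3:11  d4:4 ⇒ 12.
Reduction 15 − 12 = 3.

3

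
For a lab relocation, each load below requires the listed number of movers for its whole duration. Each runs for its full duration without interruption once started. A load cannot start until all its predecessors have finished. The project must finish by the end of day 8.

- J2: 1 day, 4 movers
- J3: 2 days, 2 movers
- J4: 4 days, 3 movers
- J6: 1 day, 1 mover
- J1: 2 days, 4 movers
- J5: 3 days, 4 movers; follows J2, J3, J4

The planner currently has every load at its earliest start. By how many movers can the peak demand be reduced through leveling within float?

7

Early-start peak: d1:14  d2:9  d3:3  d4:3  d5:4  d6:4  d7:4  d8:0 ⇒ 14.
Leveled (J2@1, J3@1, J4@2, J6@1, J1@3, J5@6): d1:7  d2:5  d3:7  d4:7  d5:3  d6:4  d7:4  d8:4 ⇒ 7.
Reduction 14 − 7 = 7.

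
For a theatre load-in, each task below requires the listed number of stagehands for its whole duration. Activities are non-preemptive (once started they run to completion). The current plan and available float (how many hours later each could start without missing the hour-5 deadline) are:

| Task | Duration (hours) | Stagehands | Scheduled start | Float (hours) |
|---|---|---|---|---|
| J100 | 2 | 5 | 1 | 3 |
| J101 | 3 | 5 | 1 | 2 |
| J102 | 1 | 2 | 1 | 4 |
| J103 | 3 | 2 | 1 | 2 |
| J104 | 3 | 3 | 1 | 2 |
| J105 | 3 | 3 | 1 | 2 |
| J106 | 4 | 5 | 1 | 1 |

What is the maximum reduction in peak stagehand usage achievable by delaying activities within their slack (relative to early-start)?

Early-start peak: h1:25  h2:23  h3:18  h4:5  h5:0 ⇒ 25.
Leveled (J100@1, J101@1, J102@1, J103@1, J104@3, J105@3, J106@2): h1:14  h2:17  h3:18  h4:11  h5:11 ⇒ 18.
Reduction 25 − 18 = 7.

7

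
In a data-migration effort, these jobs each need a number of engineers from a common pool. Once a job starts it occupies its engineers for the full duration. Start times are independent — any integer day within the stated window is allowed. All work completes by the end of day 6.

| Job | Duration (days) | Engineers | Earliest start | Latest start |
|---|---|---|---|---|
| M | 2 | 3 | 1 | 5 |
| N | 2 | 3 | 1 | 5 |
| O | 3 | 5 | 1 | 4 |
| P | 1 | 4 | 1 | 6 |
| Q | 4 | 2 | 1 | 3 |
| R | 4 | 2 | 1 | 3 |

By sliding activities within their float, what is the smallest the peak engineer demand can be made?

9

Early-start (M@1, N@1, O@1, P@1, Q@1, R@1) gives peak 19: d1:19  d2:15  d3:9  d4:4  d5:0  d6:0.
Shift O→3, P→6, R→3.
Schedule M@1, N@1, O@3, P@6, Q@1, R@3: d1:8  d2:8  d3:9  d4:9  d5:7  d6:6 — peak 9.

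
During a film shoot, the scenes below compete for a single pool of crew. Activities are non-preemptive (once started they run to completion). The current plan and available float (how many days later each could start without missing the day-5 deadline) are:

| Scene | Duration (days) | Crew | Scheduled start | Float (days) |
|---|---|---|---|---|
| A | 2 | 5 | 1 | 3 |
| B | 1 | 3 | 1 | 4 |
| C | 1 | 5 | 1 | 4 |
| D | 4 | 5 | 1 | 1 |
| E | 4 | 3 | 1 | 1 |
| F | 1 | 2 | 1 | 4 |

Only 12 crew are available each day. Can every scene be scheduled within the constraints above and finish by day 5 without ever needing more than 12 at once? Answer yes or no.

The minimum achievable peak is 13; 12 < 13, so no feasible schedule stays within the cap.

no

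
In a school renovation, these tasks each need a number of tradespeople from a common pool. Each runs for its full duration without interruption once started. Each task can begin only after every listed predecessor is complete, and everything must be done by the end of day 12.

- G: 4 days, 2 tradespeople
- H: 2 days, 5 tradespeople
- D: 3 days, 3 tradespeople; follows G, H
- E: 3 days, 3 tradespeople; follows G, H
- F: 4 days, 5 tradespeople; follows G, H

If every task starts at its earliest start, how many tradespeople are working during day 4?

2

At early start, day 4 has: G.
Demand: 2 = 2.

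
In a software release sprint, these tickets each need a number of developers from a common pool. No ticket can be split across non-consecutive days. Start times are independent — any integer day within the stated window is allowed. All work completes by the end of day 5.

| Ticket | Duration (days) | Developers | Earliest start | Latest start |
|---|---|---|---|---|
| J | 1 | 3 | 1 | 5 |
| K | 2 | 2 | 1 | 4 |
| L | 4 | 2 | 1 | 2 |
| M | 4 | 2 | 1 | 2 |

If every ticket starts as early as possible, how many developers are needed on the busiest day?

9

Early-start schedule: J@1, K@1, L@1, M@1.
Load per day: day 1: 9, day 2: 6, day 3: 4, day 4: 4, day 5: 0.
Peak is 9.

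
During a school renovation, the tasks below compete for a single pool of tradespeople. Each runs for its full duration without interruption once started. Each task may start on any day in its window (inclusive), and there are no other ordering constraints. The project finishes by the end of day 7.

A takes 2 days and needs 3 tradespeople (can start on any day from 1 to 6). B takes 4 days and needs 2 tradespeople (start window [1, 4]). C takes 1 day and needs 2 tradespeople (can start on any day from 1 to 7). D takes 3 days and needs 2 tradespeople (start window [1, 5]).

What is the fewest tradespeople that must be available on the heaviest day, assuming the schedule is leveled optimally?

4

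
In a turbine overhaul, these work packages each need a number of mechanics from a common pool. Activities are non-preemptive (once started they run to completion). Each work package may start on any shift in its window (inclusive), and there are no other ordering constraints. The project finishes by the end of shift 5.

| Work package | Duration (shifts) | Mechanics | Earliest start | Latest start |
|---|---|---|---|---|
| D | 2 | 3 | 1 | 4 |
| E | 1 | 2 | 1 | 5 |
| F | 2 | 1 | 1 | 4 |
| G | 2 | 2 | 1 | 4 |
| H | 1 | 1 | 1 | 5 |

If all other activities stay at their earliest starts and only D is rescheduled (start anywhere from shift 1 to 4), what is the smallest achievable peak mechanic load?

D@1: s1:9  s2:6  s3:0  s4:0  s5:0 → peak 9
D@2: s1:6  s2:6  s3:3  s4:0  s5:0 → peak 6
D@3: s1:6  s2:3  s3:3  s4:3  s5:0 → peak 6
D@4: s1:6  s2:3  s3:0  s4:3  s5:3 → peak 6
Best is D@2, peak 6.

6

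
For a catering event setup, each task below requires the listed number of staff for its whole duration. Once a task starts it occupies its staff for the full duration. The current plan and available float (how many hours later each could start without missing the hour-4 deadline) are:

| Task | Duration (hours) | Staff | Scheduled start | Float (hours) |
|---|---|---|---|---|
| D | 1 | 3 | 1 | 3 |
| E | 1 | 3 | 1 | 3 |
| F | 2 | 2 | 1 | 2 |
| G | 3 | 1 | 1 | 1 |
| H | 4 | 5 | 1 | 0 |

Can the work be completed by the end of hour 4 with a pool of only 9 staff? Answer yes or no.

Schedule D@1, E@2, F@3, G@1, H@1: h1:9  h2:9  h3:8  h4:7 — peak 9 ≤ 9.

yes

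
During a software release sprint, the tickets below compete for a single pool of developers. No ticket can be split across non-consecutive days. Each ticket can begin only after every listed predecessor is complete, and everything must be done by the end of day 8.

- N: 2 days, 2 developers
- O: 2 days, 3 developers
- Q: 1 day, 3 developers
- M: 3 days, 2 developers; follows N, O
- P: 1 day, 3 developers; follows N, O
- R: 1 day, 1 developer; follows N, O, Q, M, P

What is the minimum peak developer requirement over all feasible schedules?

Early-start (N@1, O@1, Q@1, M@3, P@3, R@6) gives peak 8: d1:8  d2:5  d3:5  d4:2  d5:2  d6:1  d7:0  d8:0.
Shift Q→3, P→4.
Schedule N@1, O@1, Q@3, M@3, P@4, R@6: d1:5  d2:5  d3:5  d4:5  d5:2  d6:1  d7:0  d8:0 — peak 5.

5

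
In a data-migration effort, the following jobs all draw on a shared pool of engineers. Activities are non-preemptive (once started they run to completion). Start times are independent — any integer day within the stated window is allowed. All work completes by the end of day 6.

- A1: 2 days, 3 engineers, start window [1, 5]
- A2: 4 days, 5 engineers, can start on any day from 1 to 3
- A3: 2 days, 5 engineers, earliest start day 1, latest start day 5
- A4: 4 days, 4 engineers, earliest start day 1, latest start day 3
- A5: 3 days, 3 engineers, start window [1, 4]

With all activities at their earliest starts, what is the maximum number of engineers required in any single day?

Early-start schedule: A1@1, A2@1, A3@1, A4@1, A5@1.
Load per day: day 1: 20, day 2: 20, day 3: 12, day 4: 9, day 5: 0, day 6: 0.
Peak is 20.

20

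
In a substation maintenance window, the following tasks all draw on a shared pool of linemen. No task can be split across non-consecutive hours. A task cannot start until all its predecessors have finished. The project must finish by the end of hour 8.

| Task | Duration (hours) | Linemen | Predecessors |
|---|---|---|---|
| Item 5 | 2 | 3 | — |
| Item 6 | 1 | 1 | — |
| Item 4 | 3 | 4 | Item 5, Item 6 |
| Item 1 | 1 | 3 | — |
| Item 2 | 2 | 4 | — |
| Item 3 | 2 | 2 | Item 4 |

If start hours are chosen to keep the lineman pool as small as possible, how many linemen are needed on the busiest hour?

Early-start (Item 5@1, Item 6@1, Item 4@3, Item 1@1, Item 2@1, Item 3@6) gives peak 11: h1:11  h2:7  h3:4  h4:4  h5:4  h6:2  h7:2  h8:0.
Shift Item 1→2, Item 2→6.
Schedule Item 5@1, Item 6@1, Item 4@3, Item 1@2, Item 2@6, Item 3@6: h1:4  h2:6  h3:4  h4:4  h5:4  h6:6  h7:6  h8:0 — peak 6.

6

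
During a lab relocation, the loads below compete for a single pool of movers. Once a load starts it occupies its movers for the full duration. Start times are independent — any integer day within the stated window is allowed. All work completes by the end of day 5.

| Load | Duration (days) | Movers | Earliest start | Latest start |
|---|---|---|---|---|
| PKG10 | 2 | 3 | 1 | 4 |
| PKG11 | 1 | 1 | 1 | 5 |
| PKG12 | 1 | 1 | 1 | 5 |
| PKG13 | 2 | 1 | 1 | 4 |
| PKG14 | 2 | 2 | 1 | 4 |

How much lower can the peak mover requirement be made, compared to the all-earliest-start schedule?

Early-start peak: d1:8  d2:6  d3:0  d4:0  d5:0 ⇒ 8.
Leveled (PKG10@1, PKG11@3, PKG12@3, PKG13@3, PKG14@4): d1:3  d2:3  d3:3  d4:3  d5:2 ⇒ 3.
Reduction 8 − 3 = 5.

5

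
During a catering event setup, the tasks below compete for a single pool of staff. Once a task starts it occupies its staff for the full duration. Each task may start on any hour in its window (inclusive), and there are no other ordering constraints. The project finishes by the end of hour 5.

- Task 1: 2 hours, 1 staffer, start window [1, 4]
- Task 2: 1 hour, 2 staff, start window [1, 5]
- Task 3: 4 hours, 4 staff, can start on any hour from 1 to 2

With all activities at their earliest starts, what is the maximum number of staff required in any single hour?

Early-start schedule: Task 1@1, Task 2@1, Task 3@1.
Load per hour: hour 1: 7, hour 2: 5, hour 3: 4, hour 4: 4, hour 5: 0.
Peak is 7.

7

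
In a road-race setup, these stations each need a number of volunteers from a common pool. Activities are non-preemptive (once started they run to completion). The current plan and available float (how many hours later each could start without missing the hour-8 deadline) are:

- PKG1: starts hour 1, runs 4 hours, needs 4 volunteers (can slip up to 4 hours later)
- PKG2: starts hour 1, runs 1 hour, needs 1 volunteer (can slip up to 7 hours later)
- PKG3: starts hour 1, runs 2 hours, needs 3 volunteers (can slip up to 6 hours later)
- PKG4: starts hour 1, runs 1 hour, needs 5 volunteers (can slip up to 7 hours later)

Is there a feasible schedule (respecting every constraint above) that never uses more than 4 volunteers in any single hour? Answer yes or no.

no

The minimum achievable peak is 5; 4 < 5, so no feasible schedule stays within the cap.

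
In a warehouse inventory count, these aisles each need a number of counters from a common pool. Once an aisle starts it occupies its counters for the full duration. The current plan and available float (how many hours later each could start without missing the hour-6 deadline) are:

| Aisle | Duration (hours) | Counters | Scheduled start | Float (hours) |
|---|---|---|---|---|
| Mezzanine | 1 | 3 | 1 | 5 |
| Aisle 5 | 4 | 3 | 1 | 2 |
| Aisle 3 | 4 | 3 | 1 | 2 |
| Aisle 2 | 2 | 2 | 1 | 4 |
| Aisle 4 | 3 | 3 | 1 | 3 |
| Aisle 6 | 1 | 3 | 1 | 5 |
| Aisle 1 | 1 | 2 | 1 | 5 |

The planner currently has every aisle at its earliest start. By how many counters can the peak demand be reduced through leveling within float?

Early-start peak: h1:19  h2:11  h3:9  h4:6  h5:0  h6:0 ⇒ 19.
Leveled (Mezzanine@1, Aisle 5@1, Aisle 3@1, Aisle 2@2, Aisle 4@4, Aisle 6@5, Aisle 1@5): h1:9  h2:8  h3:8  h4:9  h5:8  h6:3 ⇒ 9.
Reduction 19 − 9 = 10.

10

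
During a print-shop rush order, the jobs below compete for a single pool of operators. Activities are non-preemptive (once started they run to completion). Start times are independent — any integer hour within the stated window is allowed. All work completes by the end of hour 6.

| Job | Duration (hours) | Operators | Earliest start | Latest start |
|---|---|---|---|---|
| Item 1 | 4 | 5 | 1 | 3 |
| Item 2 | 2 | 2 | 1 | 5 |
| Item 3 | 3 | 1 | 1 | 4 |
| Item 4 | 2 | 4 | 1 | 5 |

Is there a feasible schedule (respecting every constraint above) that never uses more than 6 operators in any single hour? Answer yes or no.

Schedule Item 1@1, Item 2@5, Item 3@1, Item 4@5: h1:6  h2:6  h3:6  h4:5  h5:6  h6:6 — peak 6 ≤ 6.

yes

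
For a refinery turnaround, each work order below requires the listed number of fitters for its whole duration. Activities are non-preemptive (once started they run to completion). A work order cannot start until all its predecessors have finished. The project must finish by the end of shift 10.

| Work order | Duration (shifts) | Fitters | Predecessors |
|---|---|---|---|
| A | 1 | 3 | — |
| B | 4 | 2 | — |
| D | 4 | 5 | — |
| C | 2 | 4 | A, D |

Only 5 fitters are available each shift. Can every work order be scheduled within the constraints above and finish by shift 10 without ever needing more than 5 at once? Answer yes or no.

yes

Schedule A@1, B@1, D@5, C@9: s1:5  s2:2  s3:2  s4:2  s5:5  s6:5  s7:5  s8:5  s9:4  s10:4 — peak 5 ≤ 5.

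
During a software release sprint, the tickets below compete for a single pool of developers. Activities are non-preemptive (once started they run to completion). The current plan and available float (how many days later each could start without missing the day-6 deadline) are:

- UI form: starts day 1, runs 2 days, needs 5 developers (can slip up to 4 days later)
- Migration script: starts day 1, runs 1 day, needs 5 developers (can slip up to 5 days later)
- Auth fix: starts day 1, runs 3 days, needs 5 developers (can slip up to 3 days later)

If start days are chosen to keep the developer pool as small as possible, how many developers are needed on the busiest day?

5

Early-start (UI form@1, Migration script@1, Auth fix@1) gives peak 15: d1:15  d2:10  d3:5  d4:0  d5:0  d6:0.
Shift Migration script→3, Auth fix→4.
Schedule UI form@1, Migration script@3, Auth fix@4: d1:5  d2:5  d3:5  d4:5  d5:5  d6:5 — peak 5.
Total developer-days = 30 over 6 days ⇒ peak ≥ ⌈30/6⌉ = 5, so 5 is optimal.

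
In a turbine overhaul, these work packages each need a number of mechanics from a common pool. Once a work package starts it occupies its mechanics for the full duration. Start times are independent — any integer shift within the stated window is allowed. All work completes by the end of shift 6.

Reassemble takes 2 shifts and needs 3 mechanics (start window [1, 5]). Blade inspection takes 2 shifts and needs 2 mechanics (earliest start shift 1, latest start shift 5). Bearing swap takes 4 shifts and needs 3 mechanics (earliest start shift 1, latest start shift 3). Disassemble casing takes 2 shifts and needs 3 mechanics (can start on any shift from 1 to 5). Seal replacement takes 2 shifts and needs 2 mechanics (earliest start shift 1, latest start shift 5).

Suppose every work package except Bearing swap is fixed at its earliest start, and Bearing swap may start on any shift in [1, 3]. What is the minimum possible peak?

Bearing swap@1: s1:13  s2:13  s3:3  s4:3  s5:0  s6:0 → peak 13
Bearing swap@2: s1:10  s2:13  s3:3  s4:3  s5:3  s6:0 → peak 13
Bearing swap@3: s1:10  s2:10  s3:3  s4:3  s5:3  s6:3 → peak 10
Best is Bearing swap@3, peak 10.

10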